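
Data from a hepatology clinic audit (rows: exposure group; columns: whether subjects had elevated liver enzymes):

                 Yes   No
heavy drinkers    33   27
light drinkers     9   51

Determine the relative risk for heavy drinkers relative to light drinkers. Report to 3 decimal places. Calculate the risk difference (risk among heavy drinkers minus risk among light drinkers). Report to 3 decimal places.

RR = 3.667; RD = 0.400

risk, heavy drinkers = 33/60 = 0.5500
risk, light drinkers = 9/60 = 0.1500
RR = 0.5500 / 0.1500 = 3.667
risk difference = 0.5500 − 0.1500 = 0.400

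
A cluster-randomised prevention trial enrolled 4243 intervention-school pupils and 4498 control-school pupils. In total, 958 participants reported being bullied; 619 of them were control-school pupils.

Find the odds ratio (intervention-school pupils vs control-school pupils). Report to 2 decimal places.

intervention-school pupils with the outcome: 958 − 619 = 339
intervention-school pupils without the outcome: 4243 − 339 = 3904
control-school pupils without the outcome: 4498 − 619 = 3879
odds, intervention-school pupils = 339/3904 = 0.0868
odds, control-school pupils = 619/3879 = 0.1596
OR = 0.0868 / 0.1596 = 0.54

OR = 0.54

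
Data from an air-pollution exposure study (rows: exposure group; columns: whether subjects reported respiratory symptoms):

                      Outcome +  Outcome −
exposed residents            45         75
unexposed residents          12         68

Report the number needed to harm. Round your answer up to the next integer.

5

risk, exposed residents = 45/120 = 0.375000
risk, unexposed residents = 12/80 = 0.150000
absolute risk difference = 0.225000
1 / 0.225000 = 4.444 → round up → 5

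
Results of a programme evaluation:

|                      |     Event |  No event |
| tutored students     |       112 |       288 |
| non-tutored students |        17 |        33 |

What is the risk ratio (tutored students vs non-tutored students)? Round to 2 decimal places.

0.82

risk, tutored students = 112/400 = 0.2800
risk, non-tutored students = 17/50 = 0.3400
RR = 0.2800 / 0.3400 = 0.82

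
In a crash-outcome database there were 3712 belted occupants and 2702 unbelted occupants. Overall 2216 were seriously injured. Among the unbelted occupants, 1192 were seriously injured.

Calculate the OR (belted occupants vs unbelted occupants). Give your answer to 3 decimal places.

0.483

belted occupants with the outcome: 2216 − 1192 = 1024
belted occupants without the outcome: 3712 − 1024 = 2688
unbelted occupants without the outcome: 2702 − 1192 = 1510
OR = (1024 × 1510) / (2688 × 1192) = 1546240/3204096 ≈ 0.483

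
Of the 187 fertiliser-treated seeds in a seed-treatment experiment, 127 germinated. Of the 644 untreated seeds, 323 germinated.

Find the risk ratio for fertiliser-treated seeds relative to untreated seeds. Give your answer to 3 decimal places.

1.354

risk, fertiliser-treated seeds = 127/187 = 0.6791
risk, untreated seeds = 323/644 = 0.5016
RR = 0.6791 / 0.5016 = 1.354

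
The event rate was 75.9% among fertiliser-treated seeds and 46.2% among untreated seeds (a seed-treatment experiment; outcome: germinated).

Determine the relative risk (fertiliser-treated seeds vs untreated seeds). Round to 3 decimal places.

RR = 0.7590 / 0.4620 = 1.643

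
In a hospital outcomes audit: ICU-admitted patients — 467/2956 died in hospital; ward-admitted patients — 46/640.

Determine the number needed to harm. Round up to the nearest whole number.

NNH: 12

risk, ICU-admitted patients = 467/2956 = 0.157984
risk, ward-admitted patients = 46/640 = 0.071875
absolute risk difference = 0.086109
1 / 0.086109 = 11.613 → round up → 12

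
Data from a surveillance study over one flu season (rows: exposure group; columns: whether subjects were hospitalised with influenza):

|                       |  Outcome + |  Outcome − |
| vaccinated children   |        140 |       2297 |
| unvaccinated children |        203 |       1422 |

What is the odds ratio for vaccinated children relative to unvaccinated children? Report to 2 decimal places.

OR = (140 × 1422) / (2297 × 203) = 199080/466291 ≈ 0.43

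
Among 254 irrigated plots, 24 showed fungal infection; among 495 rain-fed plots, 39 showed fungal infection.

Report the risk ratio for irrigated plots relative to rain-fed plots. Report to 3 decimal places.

risk, irrigated plots = 24/254 = 0.0945
risk, rain-fed plots = 39/495 = 0.0788
RR = 0.0945 / 0.0788 = 1.199

1.199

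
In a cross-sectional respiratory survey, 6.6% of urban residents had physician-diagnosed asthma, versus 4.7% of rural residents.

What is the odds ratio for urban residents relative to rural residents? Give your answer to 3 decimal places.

1.433

odds, urban residents = 0.06600/0.93400 = 0.07066
odds, rural residents = 0.04700/0.95300 = 0.04932
OR = 0.07066 / 0.04932 = 1.433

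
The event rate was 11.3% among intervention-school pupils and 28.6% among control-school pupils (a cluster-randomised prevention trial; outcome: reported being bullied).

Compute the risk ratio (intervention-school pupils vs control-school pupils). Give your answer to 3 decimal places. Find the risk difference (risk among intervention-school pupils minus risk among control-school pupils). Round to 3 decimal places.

RR = 0.395; RD = -0.173

RR = 0.1130 / 0.2860 = 0.395
risk difference = 0.1130 − 0.2860 = -0.173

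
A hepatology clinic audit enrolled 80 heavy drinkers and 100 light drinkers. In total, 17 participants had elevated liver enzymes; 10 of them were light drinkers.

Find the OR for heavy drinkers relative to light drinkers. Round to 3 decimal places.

heavy drinkers with the outcome: 17 − 10 = 7
heavy drinkers without the outcome: 80 − 7 = 73
light drinkers without the outcome: 100 − 10 = 90
odds, heavy drinkers = 7/73 = 0.0959
odds, light drinkers = 10/90 = 0.1111
OR = 0.0959 / 0.1111 = 0.863

0.863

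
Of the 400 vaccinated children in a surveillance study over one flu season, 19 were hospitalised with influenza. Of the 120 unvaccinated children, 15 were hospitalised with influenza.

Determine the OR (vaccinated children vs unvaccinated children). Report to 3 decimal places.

OR: 0.349

odds, vaccinated children = 19/381 = 0.04987
odds, unvaccinated children = 15/105 = 0.14286
OR = 0.04987 / 0.14286 = 0.349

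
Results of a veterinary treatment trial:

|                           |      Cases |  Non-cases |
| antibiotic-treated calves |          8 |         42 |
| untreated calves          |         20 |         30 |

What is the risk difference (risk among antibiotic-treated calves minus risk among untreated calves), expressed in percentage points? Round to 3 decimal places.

risk, antibiotic-treated calves = 8/50 = 0.1600
risk, untreated calves = 20/50 = 0.4000
risk difference = 0.1600 − 0.4000 = -0.2400 → -24.000 percentage points

-24.000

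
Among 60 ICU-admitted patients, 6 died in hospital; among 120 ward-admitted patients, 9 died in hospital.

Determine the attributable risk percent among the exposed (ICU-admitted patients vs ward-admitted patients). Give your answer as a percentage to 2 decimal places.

risk, ICU-admitted patients = 6/60 = 0.1000
risk, ward-admitted patients = 9/120 = 0.0750
AR% = (0.1000 − 0.0750) / 0.1000 = 0.2500 → 25.00%

25.00%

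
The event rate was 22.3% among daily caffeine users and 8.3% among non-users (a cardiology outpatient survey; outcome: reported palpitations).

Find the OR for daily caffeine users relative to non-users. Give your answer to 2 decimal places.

OR = 3.17

odds, daily caffeine users = 0.2230/0.7770 = 0.2870
odds, non-users = 0.0830/0.9170 = 0.0905
OR = 0.2870 / 0.0905 = 3.17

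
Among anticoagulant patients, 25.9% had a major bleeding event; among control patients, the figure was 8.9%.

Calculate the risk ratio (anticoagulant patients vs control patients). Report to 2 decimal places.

RR = 0.2590 / 0.0890 = 2.91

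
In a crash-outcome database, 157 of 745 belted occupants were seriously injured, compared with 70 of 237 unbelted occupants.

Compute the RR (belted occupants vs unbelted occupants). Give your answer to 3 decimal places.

risk, belted occupants = 157/745 = 0.2107
risk, unbelted occupants = 70/237 = 0.2954
RR = 0.2107 / 0.2954 = 0.713

RR ≈ 0.713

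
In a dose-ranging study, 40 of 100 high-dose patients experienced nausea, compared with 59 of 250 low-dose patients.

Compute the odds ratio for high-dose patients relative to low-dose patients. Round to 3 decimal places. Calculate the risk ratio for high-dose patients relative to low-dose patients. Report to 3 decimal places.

OR = 2.158; RR = 1.695

OR = (40 × 191) / (60 × 59) = 7640/3540 ≈ 2.158
risk, high-dose patients = 40/100 = 0.4000
risk, low-dose patients = 59/250 = 0.2360
RR = 0.4000 / 0.2360 = 1.695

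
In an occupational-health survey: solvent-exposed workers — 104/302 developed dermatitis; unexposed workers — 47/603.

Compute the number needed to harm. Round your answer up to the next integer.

risk, solvent-exposed workers = 104/302 = 0.344371
risk, unexposed workers = 47/603 = 0.077944
absolute risk difference = 0.266427
1 / 0.266427 = 3.753 → round up → 4

NNH: 4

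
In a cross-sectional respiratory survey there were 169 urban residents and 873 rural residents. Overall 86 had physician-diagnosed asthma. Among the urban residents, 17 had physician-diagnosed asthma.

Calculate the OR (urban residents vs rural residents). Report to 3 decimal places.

urban residents without the outcome: 169 − 17 = 152
rural residents with the outcome: 86 − 17 = 69
rural residents without the outcome: 873 − 69 = 804
OR = (17 × 804) / (152 × 69) = 13668/10488 ≈ 1.303

OR ≈ 1.303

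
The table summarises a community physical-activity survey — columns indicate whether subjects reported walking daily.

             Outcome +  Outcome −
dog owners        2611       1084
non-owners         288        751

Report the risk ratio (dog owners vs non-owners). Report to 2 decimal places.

risk, dog owners = 2611/3695 = 0.7066
risk, non-owners = 288/1039 = 0.2772
RR = 0.7066 / 0.2772 = 2.55

RR ≈ 2.55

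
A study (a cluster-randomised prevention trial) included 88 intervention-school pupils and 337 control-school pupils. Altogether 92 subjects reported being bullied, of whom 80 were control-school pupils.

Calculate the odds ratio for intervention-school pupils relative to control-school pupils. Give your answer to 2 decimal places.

intervention-school pupils with the outcome: 92 − 80 = 12
intervention-school pupils without the outcome: 88 − 12 = 76
control-school pupils without the outcome: 337 − 80 = 257
OR = (12 × 257) / (76 × 80) = 3084/6080 ≈ 0.51

0.51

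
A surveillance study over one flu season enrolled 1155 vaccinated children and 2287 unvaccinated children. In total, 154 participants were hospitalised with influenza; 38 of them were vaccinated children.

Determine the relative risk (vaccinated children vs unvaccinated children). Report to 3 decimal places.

RR ≈ 0.649

vaccinated children without the outcome: 1155 − 38 = 1117
unvaccinated children with the outcome: 154 − 38 = 116
unvaccinated children without the outcome: 2287 − 116 = 2171
risk, vaccinated children = 38/1155 = 0.03290
risk, unvaccinated children = 116/2287 = 0.05072
RR = 0.03290 / 0.05072 = 0.649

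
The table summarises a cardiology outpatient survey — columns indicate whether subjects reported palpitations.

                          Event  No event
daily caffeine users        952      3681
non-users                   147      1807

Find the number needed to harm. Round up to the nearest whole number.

risk, daily caffeine users = 952/4633 = 0.205482
risk, non-users = 147/1954 = 0.075230
absolute risk difference = 0.130252
1 / 0.130252 = 7.677 → round up → 8

NNH = 8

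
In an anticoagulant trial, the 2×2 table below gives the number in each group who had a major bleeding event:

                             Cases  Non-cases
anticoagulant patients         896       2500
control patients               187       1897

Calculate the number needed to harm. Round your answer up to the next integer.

6

risk, anticoagulant patients = 896/3396 = 0.263840
risk, control patients = 187/2084 = 0.089731
absolute risk difference = 0.174109
1 / 0.174109 = 5.744 → round up → 6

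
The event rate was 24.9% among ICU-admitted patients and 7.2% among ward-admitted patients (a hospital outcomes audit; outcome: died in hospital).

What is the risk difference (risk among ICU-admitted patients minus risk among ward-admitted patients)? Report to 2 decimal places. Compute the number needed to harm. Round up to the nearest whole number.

risk difference = 0.2490 − 0.0720 = 0.18
absolute risk difference = 0.177000
1 / 0.177000 = 5.650 → round up → 6

RD = 0.18; NNH = 6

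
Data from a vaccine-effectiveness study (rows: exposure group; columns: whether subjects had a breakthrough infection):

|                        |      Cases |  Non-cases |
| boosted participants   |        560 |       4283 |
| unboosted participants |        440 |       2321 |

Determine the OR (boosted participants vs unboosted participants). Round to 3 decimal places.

OR = (560 × 2321) / (4283 × 440) = 1299760/1884520 ≈ 0.690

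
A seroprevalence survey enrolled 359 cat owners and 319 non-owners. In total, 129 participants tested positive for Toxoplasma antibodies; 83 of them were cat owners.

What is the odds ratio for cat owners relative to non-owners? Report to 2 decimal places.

1.78

cat owners without the outcome: 359 − 83 = 276
non-owners with the outcome: 129 − 83 = 46
non-owners without the outcome: 319 − 46 = 273
odds, cat owners = 83/276 = 0.3007
odds, non-owners = 46/273 = 0.1685
OR = 0.3007 / 0.1685 = 1.78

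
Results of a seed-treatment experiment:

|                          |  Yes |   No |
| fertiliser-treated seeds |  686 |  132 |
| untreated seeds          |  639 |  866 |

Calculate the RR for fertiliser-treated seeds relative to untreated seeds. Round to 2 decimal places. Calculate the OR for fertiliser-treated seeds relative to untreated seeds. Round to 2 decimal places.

risk, fertiliser-treated seeds = 686/818 = 0.8386
risk, untreated seeds = 639/1505 = 0.4246
RR = 0.8386 / 0.4246 = 1.98
odds, fertiliser-treated seeds = 686/132 = 5.1970
odds, untreated seeds = 639/866 = 0.7379
OR = 5.1970 / 0.7379 = 7.04

RR = 1.98; OR = 7.04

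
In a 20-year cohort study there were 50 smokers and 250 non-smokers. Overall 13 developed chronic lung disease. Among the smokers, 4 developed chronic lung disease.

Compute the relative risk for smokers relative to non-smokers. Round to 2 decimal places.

smokers without the outcome: 50 − 4 = 46
non-smokers with the outcome: 13 − 4 = 9
non-smokers without the outcome: 250 − 9 = 241
risk, smokers = 4/50 = 0.08000
risk, non-smokers = 9/250 = 0.03600
RR = 0.08000 / 0.03600 = 2.22

2.22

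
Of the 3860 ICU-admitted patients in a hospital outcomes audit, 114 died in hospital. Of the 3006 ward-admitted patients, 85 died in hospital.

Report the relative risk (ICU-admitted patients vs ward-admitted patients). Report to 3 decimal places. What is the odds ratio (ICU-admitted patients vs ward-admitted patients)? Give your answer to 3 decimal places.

risk, ICU-admitted patients = 114/3860 = 0.02953
risk, ward-admitted patients = 85/3006 = 0.02828
RR = 0.02953 / 0.02828 = 1.044
OR = (114 × 2921) / (3746 × 85) = 332994/318410 ≈ 1.046

RR = 1.044; OR = 1.046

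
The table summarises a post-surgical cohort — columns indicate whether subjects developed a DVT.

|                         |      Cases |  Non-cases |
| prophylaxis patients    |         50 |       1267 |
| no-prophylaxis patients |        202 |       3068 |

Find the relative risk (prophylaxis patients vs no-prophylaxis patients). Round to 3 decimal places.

risk, prophylaxis patients = 50/1317 = 0.03797
risk, no-prophylaxis patients = 202/3270 = 0.06177
RR = 0.03797 / 0.06177 = 0.615

RR = 0.615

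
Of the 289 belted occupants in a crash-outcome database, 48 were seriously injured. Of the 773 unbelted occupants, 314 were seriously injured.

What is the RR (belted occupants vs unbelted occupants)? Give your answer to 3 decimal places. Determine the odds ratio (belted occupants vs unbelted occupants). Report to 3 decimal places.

RR = 0.409; OR = 0.291

risk, belted occupants = 48/289 = 0.1661
risk, unbelted occupants = 314/773 = 0.4062
RR = 0.1661 / 0.4062 = 0.409
OR = (48 × 459) / (241 × 314) = 22032/75674 ≈ 0.291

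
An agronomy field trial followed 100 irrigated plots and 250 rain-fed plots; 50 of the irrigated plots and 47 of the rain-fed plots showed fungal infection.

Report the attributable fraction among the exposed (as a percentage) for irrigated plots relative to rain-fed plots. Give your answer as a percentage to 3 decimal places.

risk, irrigated plots = 50/100 = 0.5000
risk, rain-fed plots = 47/250 = 0.1880
AR% = (0.5000 − 0.1880) / 0.5000 = 0.6240 → 62.400%

62.400%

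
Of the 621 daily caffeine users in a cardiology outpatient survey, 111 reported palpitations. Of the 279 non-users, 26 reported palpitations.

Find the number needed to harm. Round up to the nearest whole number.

risk, daily caffeine users = 111/621 = 0.178744
risk, non-users = 26/279 = 0.093190
absolute risk difference = 0.085554
1 / 0.085554 = 11.689 → round up → 12

12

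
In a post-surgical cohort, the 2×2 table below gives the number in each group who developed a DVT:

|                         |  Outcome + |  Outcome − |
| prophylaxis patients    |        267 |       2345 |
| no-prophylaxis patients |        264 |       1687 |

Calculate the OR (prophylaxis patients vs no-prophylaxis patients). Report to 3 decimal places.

OR = (267 × 1687) / (2345 × 264) = 450429/619080 ≈ 0.728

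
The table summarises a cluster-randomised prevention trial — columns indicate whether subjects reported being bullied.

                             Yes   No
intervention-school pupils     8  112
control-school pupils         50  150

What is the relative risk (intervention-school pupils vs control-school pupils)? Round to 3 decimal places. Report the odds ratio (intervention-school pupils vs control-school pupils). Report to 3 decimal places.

risk, intervention-school pupils = 8/120 = 0.0667
risk, control-school pupils = 50/200 = 0.2500
RR = 0.0667 / 0.2500 = 0.267
OR = (8 × 150) / (112 × 50) = 1200/5600 ≈ 0.214

RR = 0.267; OR = 0.214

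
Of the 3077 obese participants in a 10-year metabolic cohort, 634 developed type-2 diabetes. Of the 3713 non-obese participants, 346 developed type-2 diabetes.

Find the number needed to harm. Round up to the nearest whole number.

risk, obese participants = 634/3077 = 0.206045
risk, non-obese participants = 346/3713 = 0.093186
absolute risk difference = 0.112859
1 / 0.112859 = 8.861 → round up → 9

9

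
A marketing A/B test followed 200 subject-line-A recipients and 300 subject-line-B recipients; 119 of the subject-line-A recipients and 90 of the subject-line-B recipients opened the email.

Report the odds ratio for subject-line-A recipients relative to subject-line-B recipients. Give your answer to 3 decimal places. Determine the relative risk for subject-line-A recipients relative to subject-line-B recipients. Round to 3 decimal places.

odds, subject-line-A recipients = 119/81 = 1.4691
odds, subject-line-B recipients = 90/210 = 0.4286
OR = 1.4691 / 0.4286 = 3.428
risk, subject-line-A recipients = 119/200 = 0.5950
risk, subject-line-B recipients = 90/300 = 0.3000
RR = 0.5950 / 0.3000 = 1.983

OR = 3.428; RR = 1.983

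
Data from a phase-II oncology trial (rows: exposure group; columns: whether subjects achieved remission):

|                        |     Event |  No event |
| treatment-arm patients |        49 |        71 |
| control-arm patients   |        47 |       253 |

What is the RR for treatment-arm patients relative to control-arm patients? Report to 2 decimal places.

RR: 2.61

risk, treatment-arm patients = 49/120 = 0.4083
risk, control-arm patients = 47/300 = 0.1567
RR = 0.4083 / 0.1567 = 2.61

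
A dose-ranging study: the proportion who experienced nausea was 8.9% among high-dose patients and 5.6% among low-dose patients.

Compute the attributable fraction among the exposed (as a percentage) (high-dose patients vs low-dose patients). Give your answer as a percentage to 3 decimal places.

AR% = (0.0890 − 0.0560) / 0.0890 = 0.3708 → 37.079%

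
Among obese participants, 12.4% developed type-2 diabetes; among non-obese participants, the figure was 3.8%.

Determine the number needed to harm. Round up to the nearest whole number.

absolute risk difference = 0.086000
1 / 0.086000 = 11.628 → round up → 12

12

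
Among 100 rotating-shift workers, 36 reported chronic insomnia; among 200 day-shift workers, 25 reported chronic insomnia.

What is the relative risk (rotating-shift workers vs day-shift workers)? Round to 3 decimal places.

risk, rotating-shift workers = 36/100 = 0.3600
risk, day-shift workers = 25/200 = 0.1250
RR = 0.3600 / 0.1250 = 2.880

RR ≈ 2.880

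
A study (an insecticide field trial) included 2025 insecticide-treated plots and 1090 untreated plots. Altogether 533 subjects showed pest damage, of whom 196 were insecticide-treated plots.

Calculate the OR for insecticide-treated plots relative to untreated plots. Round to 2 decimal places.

0.24

insecticide-treated plots without the outcome: 2025 − 196 = 1829
untreated plots with the outcome: 533 − 196 = 337
untreated plots without the outcome: 1090 − 337 = 753
OR = (196 × 753) / (1829 × 337) = 147588/616373 ≈ 0.24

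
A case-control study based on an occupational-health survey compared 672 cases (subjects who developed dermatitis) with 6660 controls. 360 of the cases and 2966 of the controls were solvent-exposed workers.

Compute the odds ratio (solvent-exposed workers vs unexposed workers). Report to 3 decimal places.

OR = (360 × 3694) / (2966 × 312) = 1329840/925392 ≈ 1.437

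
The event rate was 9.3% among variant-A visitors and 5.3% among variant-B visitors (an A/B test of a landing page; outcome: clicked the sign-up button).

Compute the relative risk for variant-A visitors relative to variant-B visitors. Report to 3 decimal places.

RR = 0.0930 / 0.0530 = 1.755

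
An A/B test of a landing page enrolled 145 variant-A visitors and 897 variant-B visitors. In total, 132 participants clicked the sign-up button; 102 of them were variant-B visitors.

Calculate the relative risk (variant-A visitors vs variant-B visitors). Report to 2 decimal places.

1.82

variant-A visitors with the outcome: 132 − 102 = 30
variant-A visitors without the outcome: 145 − 30 = 115
variant-B visitors without the outcome: 897 − 102 = 795
risk, variant-A visitors = 30/145 = 0.2069
risk, variant-B visitors = 102/897 = 0.1137
RR = 0.2069 / 0.1137 = 1.82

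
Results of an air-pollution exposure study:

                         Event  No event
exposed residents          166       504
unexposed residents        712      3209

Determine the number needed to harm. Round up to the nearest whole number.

risk, exposed residents = 166/670 = 0.247761
risk, unexposed residents = 712/3921 = 0.181586
absolute risk difference = 0.066175
1 / 0.066175 = 15.111 → round up → 16

NNH = 16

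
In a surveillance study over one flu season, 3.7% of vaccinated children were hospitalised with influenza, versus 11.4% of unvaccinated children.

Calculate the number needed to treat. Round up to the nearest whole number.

NNT = 13

absolute risk difference = 0.077000
1 / 0.077000 = 12.987 → round up → 13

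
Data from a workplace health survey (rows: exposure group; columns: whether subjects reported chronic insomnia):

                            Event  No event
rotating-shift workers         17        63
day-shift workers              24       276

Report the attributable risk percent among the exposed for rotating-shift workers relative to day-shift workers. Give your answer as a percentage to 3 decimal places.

risk, rotating-shift workers = 17/80 = 0.2125
risk, day-shift workers = 24/300 = 0.0800
AR% = (0.2125 − 0.0800) / 0.2125 = 0.6235 → 62.353%

62.353%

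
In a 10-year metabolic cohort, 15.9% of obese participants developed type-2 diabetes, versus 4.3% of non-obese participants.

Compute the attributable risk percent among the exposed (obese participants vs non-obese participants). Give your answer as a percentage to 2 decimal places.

AR% = (0.15900 − 0.04300) / 0.15900 = 0.7296 → 72.96%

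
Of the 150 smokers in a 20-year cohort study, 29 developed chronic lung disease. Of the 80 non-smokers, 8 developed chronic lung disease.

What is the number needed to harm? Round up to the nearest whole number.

NNH ≈ 11

risk, smokers = 29/150 = 0.193333
risk, non-smokers = 8/80 = 0.100000
absolute risk difference = 0.093333
1 / 0.093333 = 10.714 → round up → 11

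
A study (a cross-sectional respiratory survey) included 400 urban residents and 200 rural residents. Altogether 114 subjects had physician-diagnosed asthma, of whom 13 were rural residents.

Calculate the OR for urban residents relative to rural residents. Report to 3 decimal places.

4.859

urban residents with the outcome: 114 − 13 = 101
urban residents without the outcome: 400 − 101 = 299
rural residents without the outcome: 200 − 13 = 187
OR = (101 × 187) / (299 × 13) = 18887/3887 ≈ 4.859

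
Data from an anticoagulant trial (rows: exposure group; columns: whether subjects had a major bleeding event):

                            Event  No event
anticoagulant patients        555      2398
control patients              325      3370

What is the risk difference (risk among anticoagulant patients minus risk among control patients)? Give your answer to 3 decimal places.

risk, anticoagulant patients = 555/2953 = 0.1879
risk, control patients = 325/3695 = 0.0880
risk difference = 0.1879 − 0.0880 = 0.100

0.100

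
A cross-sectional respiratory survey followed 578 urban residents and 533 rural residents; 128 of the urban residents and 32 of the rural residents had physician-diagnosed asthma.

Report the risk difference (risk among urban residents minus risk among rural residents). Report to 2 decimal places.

0.16

risk, urban residents = 128/578 = 0.2215
risk, rural residents = 32/533 = 0.0600
risk difference = 0.2215 − 0.0600 = 0.16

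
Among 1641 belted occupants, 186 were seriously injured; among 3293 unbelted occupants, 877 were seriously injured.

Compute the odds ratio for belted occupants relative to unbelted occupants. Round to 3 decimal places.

odds, belted occupants = 186/1455 = 0.1278
odds, unbelted occupants = 877/2416 = 0.3630
OR = 0.1278 / 0.3630 = 0.352

0.352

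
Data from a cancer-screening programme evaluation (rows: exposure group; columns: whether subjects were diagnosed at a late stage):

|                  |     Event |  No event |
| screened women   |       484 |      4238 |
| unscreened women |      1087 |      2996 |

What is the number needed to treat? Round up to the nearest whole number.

risk, screened women = 484/4722 = 0.102499
risk, unscreened women = 1087/4083 = 0.266226
absolute risk difference = 0.163727
1 / 0.163727 = 6.108 → round up → 7

NNT: 7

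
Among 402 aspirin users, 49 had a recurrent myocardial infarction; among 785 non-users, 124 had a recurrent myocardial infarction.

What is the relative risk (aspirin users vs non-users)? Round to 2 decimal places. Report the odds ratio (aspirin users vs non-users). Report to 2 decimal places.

RR = 0.77; OR = 0.74

risk, aspirin users = 49/402 = 0.1219
risk, non-users = 124/785 = 0.1580
RR = 0.1219 / 0.1580 = 0.77
odds, aspirin users = 49/353 = 0.1388
odds, non-users = 124/661 = 0.1876
OR = 0.1388 / 0.1876 = 0.74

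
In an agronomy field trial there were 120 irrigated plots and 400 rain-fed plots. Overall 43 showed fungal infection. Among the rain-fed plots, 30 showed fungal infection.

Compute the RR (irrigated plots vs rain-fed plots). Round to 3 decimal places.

RR ≈ 1.444

irrigated plots with the outcome: 43 − 30 = 13
irrigated plots without the outcome: 120 − 13 = 107
rain-fed plots without the outcome: 400 − 30 = 370
risk, irrigated plots = 13/120 = 0.1083
risk, rain-fed plots = 30/400 = 0.0750
RR = 0.1083 / 0.0750 = 1.444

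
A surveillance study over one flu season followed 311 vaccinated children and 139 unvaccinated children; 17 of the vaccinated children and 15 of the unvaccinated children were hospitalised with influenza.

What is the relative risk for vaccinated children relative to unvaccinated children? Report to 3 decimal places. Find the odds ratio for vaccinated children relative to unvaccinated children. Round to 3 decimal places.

risk, vaccinated children = 17/311 = 0.0547
risk, unvaccinated children = 15/139 = 0.1079
RR = 0.0547 / 0.1079 = 0.507
OR = (17 × 124) / (294 × 15) = 2108/4410 ≈ 0.478

RR = 0.507; OR = 0.478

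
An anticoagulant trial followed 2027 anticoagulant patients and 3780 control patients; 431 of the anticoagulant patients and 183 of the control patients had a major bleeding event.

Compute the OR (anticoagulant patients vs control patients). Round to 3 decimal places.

odds, anticoagulant patients = 431/1596 = 0.27005
odds, control patients = 183/3597 = 0.05088
OR = 0.27005 / 0.05088 = 5.308

OR: 5.308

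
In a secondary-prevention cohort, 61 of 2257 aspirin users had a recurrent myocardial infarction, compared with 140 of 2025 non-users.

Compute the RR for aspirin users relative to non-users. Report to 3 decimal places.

RR: 0.391

risk, aspirin users = 61/2257 = 0.02703
risk, non-users = 140/2025 = 0.06914
RR = 0.02703 / 0.06914 = 0.391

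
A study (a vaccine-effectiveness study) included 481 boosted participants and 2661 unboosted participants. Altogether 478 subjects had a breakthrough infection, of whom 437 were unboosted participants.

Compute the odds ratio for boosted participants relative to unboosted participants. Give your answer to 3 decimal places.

OR ≈ 0.474

boosted participants with the outcome: 478 − 437 = 41
boosted participants without the outcome: 481 − 41 = 440
unboosted participants without the outcome: 2661 − 437 = 2224
odds, boosted participants = 41/440 = 0.0932
odds, unboosted participants = 437/2224 = 0.1965
OR = 0.0932 / 0.1965 = 0.474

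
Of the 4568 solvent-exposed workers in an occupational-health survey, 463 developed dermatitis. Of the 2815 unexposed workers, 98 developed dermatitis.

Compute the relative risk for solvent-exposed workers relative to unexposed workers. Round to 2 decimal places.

2.91

risk, solvent-exposed workers = 463/4568 = 0.10136
risk, unexposed workers = 98/2815 = 0.03481
RR = 0.10136 / 0.03481 = 2.91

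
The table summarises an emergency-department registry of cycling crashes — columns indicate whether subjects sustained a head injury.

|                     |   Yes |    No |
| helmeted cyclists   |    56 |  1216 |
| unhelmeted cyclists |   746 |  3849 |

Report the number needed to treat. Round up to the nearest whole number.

NNT: 9

risk, helmeted cyclists = 56/1272 = 0.044025
risk, unhelmeted cyclists = 746/4595 = 0.162350
absolute risk difference = 0.118325
1 / 0.118325 = 8.451 → round up → 9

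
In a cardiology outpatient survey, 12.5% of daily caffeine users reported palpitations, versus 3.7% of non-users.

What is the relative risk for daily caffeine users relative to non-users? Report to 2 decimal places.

RR = 0.12500 / 0.03700 = 3.38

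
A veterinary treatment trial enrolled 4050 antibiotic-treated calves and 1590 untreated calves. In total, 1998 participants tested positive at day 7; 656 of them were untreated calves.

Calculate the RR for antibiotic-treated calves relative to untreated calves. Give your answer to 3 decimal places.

antibiotic-treated calves with the outcome: 1998 − 656 = 1342
antibiotic-treated calves without the outcome: 4050 − 1342 = 2708
untreated calves without the outcome: 1590 − 656 = 934
risk, antibiotic-treated calves = 1342/4050 = 0.3314
risk, untreated calves = 656/1590 = 0.4126
RR = 0.3314 / 0.4126 = 0.803

RR = 0.803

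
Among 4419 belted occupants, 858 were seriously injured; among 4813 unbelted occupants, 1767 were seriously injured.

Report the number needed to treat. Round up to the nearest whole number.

NNT: 6

risk, belted occupants = 858/4419 = 0.194162
risk, unbelted occupants = 1767/4813 = 0.367131
absolute risk difference = 0.172969
1 / 0.172969 = 5.781 → round up → 6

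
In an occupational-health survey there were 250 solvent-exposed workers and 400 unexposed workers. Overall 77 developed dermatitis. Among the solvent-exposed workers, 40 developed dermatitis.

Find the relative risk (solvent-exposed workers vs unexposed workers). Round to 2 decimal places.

solvent-exposed workers without the outcome: 250 − 40 = 210
unexposed workers with the outcome: 77 − 40 = 37
unexposed workers without the outcome: 400 − 37 = 363
risk, solvent-exposed workers = 40/250 = 0.1600
risk, unexposed workers = 37/400 = 0.0925
RR = 0.1600 / 0.0925 = 1.73

1.73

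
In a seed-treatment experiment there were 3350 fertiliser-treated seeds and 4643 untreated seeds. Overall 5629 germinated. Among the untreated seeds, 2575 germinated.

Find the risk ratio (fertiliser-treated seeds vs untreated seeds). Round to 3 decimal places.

fertiliser-treated seeds with the outcome: 5629 − 2575 = 3054
fertiliser-treated seeds without the outcome: 3350 − 3054 = 296
untreated seeds without the outcome: 4643 − 2575 = 2068
risk, fertiliser-treated seeds = 3054/3350 = 0.9116
risk, untreated seeds = 2575/4643 = 0.5546
RR = 0.9116 / 0.5546 = 1.644

RR: 1.644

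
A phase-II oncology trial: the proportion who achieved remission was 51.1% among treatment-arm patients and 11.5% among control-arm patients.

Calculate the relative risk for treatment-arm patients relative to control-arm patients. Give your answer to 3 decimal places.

RR = 0.5110 / 0.1150 = 4.443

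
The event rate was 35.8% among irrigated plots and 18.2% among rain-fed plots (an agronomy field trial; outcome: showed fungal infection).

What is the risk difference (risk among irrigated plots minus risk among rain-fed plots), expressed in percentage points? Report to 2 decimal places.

risk difference = 0.3580 − 0.1820 = 0.1760 → 17.60 percentage points

RD ≈ 17.60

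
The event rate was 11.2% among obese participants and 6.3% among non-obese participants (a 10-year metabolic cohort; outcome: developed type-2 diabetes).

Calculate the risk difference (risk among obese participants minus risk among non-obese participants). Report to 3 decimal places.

risk difference = 0.1120 − 0.0630 = 0.049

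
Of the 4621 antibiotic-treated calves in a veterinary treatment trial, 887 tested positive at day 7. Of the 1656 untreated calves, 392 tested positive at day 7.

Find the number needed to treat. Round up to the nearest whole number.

risk, antibiotic-treated calves = 887/4621 = 0.191950
risk, untreated calves = 392/1656 = 0.236715
absolute risk difference = 0.044765
1 / 0.044765 = 22.339 → round up → 23

NNT ≈ 23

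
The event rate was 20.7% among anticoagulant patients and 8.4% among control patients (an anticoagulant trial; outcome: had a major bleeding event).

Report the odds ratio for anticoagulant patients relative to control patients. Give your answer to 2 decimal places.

odds, anticoagulant patients = 0.2070/0.7930 = 0.2610
odds, control patients = 0.0840/0.9160 = 0.0917
OR = 0.2610 / 0.0917 = 2.85

OR ≈ 2.85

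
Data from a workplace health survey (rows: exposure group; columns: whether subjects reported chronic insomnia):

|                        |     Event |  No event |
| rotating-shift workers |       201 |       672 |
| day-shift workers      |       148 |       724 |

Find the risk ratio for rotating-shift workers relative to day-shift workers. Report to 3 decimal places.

RR ≈ 1.357

risk, rotating-shift workers = 201/873 = 0.2302
risk, day-shift workers = 148/872 = 0.1697
RR = 0.2302 / 0.1697 = 1.357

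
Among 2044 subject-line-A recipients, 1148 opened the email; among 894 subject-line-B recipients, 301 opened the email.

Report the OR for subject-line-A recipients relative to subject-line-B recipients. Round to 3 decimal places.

odds, subject-line-A recipients = 1148/896 = 1.2812
odds, subject-line-B recipients = 301/593 = 0.5076
OR = 1.2812 / 0.5076 = 2.524

OR = 2.524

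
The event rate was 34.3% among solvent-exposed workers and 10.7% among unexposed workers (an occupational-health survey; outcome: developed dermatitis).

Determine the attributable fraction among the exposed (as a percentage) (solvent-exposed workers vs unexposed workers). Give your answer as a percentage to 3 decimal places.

AR% = (0.3430 − 0.1070) / 0.3430 = 0.6880 → 68.805%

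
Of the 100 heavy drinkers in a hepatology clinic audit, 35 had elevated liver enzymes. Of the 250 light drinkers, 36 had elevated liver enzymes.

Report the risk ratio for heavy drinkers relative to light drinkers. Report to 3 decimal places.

risk, heavy drinkers = 35/100 = 0.3500
risk, light drinkers = 36/250 = 0.1440
RR = 0.3500 / 0.1440 = 2.431

2.431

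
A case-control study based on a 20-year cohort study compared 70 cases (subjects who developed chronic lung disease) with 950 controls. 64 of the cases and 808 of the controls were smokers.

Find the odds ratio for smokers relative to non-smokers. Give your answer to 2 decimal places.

1.87

odds, smokers = 64/808 = 0.07921
odds, non-smokers = 6/142 = 0.04225
OR = 0.07921 / 0.04225 = 1.87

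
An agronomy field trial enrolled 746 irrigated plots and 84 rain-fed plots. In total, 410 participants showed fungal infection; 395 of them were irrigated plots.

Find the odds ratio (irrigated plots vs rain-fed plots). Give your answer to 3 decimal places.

irrigated plots without the outcome: 746 − 395 = 351
rain-fed plots with the outcome: 410 − 395 = 15
rain-fed plots without the outcome: 84 − 15 = 69
OR = (395 × 69) / (351 × 15) = 27255/5265 ≈ 5.177

5.177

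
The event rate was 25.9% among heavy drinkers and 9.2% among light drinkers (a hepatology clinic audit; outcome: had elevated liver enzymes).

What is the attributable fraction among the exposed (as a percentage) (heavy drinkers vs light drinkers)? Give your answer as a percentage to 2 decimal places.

AR% = (0.2590 − 0.0920) / 0.2590 = 0.6448 → 64.48%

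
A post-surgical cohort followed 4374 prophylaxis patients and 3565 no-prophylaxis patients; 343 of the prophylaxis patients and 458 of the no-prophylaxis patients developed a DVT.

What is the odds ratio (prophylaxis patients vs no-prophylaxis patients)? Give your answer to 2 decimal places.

odds, prophylaxis patients = 343/4031 = 0.0851
odds, no-prophylaxis patients = 458/3107 = 0.1474
OR = 0.0851 / 0.1474 = 0.58

OR ≈ 0.58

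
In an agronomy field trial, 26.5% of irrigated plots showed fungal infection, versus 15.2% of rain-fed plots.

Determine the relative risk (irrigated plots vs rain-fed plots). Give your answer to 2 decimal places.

RR = 0.2650 / 0.1520 = 1.74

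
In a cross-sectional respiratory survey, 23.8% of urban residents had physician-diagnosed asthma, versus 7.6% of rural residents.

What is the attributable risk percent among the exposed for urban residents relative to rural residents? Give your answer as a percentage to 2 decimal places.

AR% = (0.2380 − 0.0760) / 0.2380 = 0.6807 → 68.07%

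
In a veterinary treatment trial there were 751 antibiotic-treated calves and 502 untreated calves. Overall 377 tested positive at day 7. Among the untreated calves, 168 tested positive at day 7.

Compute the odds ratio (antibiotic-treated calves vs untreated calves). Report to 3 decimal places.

antibiotic-treated calves with the outcome: 377 − 168 = 209
antibiotic-treated calves without the outcome: 751 − 209 = 542
untreated calves without the outcome: 502 − 168 = 334
odds, antibiotic-treated calves = 209/542 = 0.3856
odds, untreated calves = 168/334 = 0.5030
OR = 0.3856 / 0.5030 = 0.767

OR ≈ 0.767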